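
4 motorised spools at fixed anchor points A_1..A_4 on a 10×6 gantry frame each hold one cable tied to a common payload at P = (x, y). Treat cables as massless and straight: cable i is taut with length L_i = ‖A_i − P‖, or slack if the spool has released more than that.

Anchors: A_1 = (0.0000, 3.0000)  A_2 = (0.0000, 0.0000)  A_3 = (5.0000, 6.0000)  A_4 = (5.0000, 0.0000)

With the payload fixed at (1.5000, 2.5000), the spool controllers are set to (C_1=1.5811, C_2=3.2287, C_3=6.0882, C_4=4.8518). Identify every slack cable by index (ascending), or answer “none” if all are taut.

2, 3, 4

cable 1: √((-1.5000)²+(0.5000)²)=1.5811, C_1=1.5811: taut
cable 2: √((-1.5000)²+(-2.5000)²)=2.9155, C_2=3.2287: slack
cable 3: √((3.5000)²+(3.5000)²)=4.9497, C_3=6.0882: slack
cable 4: √((3.5000)²+(-2.5000)²)=4.3012, C_4=4.8518: slack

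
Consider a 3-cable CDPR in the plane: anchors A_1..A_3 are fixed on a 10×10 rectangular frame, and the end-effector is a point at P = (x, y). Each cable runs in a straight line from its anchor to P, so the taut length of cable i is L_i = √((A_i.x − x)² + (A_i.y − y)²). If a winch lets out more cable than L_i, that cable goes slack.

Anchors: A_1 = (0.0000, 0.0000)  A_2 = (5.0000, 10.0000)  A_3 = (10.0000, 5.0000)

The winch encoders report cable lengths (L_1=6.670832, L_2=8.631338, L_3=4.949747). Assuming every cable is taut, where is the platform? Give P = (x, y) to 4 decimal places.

(6.5000, 1.5000)

circle eqns → linear via eq_j − eq_1; set c_j = A_j·A_j − L_j²
c_1 = 0.0000+0.0000−44.5000 = -44.5000
-10.0000·x − 20.0000·y = c_1−c_2 = -95.0000
-20.0000·x − 10.0000·y = c_1−c_3 = -145.0000
solve first two rows → x=6.5000, y=1.5000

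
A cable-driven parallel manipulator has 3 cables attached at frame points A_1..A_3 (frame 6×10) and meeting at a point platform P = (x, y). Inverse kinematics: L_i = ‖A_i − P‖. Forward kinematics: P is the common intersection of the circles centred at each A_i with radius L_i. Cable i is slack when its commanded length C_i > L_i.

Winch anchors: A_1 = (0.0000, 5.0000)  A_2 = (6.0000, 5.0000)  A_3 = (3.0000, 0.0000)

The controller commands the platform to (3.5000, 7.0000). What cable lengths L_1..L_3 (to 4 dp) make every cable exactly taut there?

L_1: Δ = A_1−P = (-3.5000, -2.0000) → ‖Δ‖ = √16.2500 = 4.0311
L_2: Δ = A_2−P = (2.5000, -2.0000) → ‖Δ‖ = √10.2500 = 3.2016
L_3: Δ = A_3−P = (-0.5000, -7.0000) → ‖Δ‖ = √49.2500 = 7.0178

(4.0311, 3.2016, 7.0178)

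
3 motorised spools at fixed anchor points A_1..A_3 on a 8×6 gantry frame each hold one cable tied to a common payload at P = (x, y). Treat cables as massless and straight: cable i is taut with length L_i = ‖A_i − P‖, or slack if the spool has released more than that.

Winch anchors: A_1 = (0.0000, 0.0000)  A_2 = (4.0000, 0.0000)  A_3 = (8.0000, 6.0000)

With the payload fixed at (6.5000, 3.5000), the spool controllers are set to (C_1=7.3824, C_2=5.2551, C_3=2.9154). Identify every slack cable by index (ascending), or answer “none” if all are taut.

i=1: geometric 7.3824 vs commanded 7.3824 ⇒ taut
i=2: geometric 4.3012 vs commanded 5.2551 ⇒ slack
i=3: geometric 2.9155 vs commanded 2.9154 ⇒ taut

2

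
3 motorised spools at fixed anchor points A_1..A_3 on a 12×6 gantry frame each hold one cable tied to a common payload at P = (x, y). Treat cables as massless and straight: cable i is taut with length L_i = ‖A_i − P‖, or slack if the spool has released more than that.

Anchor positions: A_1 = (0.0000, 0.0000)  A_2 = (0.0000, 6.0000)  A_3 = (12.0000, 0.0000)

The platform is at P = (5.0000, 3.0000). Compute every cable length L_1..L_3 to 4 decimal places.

cable 1: Δx=-5.0000, Δy=-3.0000; L_1 = √(Δx²+Δy²) = 5.8310
cable 2: Δx=-5.0000, Δy=3.0000; L_2 = √(Δx²+Δy²) = 5.8310
cable 3: Δx=7.0000, Δy=-3.0000; L_3 = √(Δx²+Δy²) = 7.6158

(5.8310, 5.8310, 7.6158)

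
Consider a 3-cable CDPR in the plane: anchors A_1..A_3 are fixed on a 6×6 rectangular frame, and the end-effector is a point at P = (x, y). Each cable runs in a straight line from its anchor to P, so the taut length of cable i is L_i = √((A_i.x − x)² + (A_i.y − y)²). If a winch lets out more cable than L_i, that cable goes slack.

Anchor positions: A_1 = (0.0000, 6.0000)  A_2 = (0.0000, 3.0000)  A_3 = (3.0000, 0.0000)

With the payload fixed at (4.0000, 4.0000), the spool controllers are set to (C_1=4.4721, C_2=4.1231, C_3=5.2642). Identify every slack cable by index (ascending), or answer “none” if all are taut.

i=1: geometric 4.4721 vs commanded 4.4721 ⇒ taut
i=2: geometric 4.1231 vs commanded 4.1231 ⇒ taut
i=3: geometric 4.1231 vs commanded 5.2642 ⇒ slack

3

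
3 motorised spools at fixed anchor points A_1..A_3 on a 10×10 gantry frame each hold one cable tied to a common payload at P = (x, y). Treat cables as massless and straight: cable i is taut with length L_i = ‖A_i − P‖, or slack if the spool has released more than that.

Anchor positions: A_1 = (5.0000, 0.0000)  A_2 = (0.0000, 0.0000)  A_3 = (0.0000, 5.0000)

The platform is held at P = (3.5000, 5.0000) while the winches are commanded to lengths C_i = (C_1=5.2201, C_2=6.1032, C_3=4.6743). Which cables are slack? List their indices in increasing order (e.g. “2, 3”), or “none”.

cable 1: √((1.5000)²+(-5.0000)²)=5.2202, C_1=5.2201: taut
cable 2: √((-3.5000)²+(-5.0000)²)=6.1033, C_2=6.1032: taut
cable 3: √((-3.5000)²+(0.0000)²)=3.5000, C_3=4.6743: slack

3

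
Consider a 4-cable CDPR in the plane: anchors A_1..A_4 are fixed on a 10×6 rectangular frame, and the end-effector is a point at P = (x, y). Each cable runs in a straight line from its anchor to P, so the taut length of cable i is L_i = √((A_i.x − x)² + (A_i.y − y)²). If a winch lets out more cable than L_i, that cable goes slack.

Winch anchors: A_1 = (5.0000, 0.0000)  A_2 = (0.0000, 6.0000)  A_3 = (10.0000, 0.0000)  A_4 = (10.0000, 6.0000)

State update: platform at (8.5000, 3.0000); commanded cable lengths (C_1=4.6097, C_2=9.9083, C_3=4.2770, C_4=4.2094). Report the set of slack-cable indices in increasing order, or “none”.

2, 3, 4

cable 1: √((-3.5000)²+(-3.0000)²)=4.6098, C_1=4.6097: taut
cable 2: √((-8.5000)²+(3.0000)²)=9.0139, C_2=9.9083: slack
cable 3: √((1.5000)²+(-3.0000)²)=3.3541, C_3=4.2770: slack
cable 4: √((1.5000)²+(3.0000)²)=3.3541, C_4=4.2094: slack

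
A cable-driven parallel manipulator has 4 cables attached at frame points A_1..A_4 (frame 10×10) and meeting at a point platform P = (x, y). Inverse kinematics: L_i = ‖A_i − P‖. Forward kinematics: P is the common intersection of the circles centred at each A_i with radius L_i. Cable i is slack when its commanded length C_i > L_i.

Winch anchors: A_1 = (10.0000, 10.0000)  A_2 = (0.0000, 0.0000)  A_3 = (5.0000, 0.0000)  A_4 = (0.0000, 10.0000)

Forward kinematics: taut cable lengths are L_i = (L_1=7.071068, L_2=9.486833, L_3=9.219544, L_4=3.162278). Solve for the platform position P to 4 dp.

circle eqns → linear via eq_j − eq_1; set c_j = A_j·A_j − L_j²
c_1 = 100.0000+100.0000−50.0000 = 150.0000
20.0000·x + 20.0000·y = c_1−c_2 = 240.0000
10.0000·x + 20.0000·y = c_1−c_3 = 210.0000
20.0000·x + 0.0000·y = c_1−c_4 = 60.0000
solve first two rows → x=3.0000, y=9.0000
check cable 4: ‖A_4−P‖² = 10.0000 ≈ L_4² = 10.0000 ✓

(3.0000, 9.0000)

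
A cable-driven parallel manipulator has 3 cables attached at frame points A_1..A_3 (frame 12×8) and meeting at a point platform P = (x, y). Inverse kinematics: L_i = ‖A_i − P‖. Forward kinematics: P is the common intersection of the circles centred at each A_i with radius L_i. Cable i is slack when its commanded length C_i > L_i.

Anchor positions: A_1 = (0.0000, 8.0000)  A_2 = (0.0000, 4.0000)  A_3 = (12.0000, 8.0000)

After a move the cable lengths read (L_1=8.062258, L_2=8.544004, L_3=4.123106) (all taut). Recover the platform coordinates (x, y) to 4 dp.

expand ‖A_i−P‖²=L_i² and subtract eq 1 (c_i ≔ ‖A_i‖²−L_i²)
c_1 = 0.0000+64.0000−65.0000 = -1.0000
eq1−eq2 → [0.0000  8.0000]·P = 56.0000
eq1−eq3 → [-24.0000  0.0000]·P = -192.0000
2×2 solve → P = (8.0000, 7.0000)

(8.0000, 7.0000)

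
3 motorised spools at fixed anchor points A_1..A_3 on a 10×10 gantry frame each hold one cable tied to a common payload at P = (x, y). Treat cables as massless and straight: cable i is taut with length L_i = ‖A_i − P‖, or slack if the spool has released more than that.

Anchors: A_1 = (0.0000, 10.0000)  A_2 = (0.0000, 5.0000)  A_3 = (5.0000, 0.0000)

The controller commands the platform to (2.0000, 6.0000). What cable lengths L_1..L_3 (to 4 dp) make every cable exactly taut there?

L_1 = √((0.0000−2.0000)² + (10.0000−6.0000)²) = 4.4721
L_2 = √((0.0000−2.0000)² + (5.0000−6.0000)²) = 2.2361
L_3 = √((5.0000−2.0000)² + (0.0000−6.0000)²) = 6.7082

(4.4721, 2.2361, 6.7082)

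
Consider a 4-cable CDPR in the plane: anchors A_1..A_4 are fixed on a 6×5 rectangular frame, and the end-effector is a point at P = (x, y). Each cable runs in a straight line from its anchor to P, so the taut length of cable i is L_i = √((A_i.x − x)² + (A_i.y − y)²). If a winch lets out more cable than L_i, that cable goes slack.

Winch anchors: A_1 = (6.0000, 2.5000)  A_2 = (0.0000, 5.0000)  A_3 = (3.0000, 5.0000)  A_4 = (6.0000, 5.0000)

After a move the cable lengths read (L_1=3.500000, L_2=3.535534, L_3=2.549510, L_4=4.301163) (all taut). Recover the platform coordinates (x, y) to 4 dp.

each cable: (A_i−P)·(A_i−P) = L_i²; let k_i = ‖A_i‖²−L_i²
k_1 = 36.0000+6.2500−12.2500 = 30.0000
row 1: 12.0000x − 5.0000y = 17.5000  (k_2=12.5000)
row 2: 6.0000x − 5.0000y = 2.5000  (k_3=27.5000)
row 3: 0.0000x − 5.0000y = -12.5000  (k_4=42.5000)
Cramer on rows 1–2 → x = 2.5000, y = 2.5000
check cable 4: ‖A_4−P‖² = 18.5000 ≈ L_4² = 18.5000 ✓

(2.5000, 2.5000)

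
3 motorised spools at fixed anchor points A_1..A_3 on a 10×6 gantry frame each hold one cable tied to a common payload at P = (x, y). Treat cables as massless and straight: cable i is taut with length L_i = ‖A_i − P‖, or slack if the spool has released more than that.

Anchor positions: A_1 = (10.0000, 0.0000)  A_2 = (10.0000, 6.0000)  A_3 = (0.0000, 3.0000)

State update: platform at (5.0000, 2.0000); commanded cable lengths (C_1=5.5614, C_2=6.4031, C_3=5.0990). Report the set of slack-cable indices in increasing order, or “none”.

1

cable 1: √((5.0000)²+(-2.0000)²)=5.3852, C_1=5.5614: slack
cable 2: √((5.0000)²+(4.0000)²)=6.4031, C_2=6.4031: taut
cable 3: √((-5.0000)²+(1.0000)²)=5.0990, C_3=5.0990: taut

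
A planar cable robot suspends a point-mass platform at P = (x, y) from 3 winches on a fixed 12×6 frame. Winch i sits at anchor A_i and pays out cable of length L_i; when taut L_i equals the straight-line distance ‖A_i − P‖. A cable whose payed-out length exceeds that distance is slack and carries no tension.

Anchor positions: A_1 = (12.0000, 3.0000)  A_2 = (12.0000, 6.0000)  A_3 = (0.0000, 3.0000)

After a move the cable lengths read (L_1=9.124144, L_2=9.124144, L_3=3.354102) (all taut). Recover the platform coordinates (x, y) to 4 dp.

(3.0000, 4.5000)

each cable: (A_i−P)·(A_i−P) = L_i²; let q_i = ‖A_i‖²−L_i²
q_1 = 144.0000+9.0000−83.2500 = 69.7500
row 1: 0.0000x − 6.0000y = -27.0000  (q_2=96.7500)
row 2: 24.0000x + 0.0000y = 72.0000  (q_3=-2.2500)
Cramer on rows 1–2 → x = 3.0000, y = 4.5000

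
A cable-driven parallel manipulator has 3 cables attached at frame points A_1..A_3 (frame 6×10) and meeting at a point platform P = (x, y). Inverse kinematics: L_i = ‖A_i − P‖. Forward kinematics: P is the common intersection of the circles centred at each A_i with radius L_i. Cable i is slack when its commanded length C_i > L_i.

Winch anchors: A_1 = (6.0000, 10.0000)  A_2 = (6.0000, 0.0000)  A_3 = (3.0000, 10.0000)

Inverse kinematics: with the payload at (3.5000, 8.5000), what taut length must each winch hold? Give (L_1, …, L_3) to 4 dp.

(2.9155, 8.8600, 1.5811)

cable 1: Δx=2.5000, Δy=1.5000; L_1 = √(Δx²+Δy²) = 2.9155
cable 2: Δx=2.5000, Δy=-8.5000; L_2 = √(Δx²+Δy²) = 8.8600
cable 3: Δx=-0.5000, Δy=1.5000; L_3 = √(Δx²+Δy²) = 1.5811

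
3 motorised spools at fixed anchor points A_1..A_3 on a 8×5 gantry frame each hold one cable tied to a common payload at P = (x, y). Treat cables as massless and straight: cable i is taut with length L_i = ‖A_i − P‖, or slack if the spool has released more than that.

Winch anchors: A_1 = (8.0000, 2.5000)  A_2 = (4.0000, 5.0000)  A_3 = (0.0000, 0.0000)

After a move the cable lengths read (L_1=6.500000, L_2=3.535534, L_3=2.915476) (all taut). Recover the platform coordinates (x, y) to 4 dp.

circle eqns → linear via eq_j − eq_1; set q_j = A_j·A_j − L_j²
q_1 = 64.0000+6.2500−42.2500 = 28.0000
8.0000·x − 5.0000·y = q_1−q_2 = -0.5000
16.0000·x + 5.0000·y = q_1−q_3 = 36.5000
solve first two rows → x=1.5000, y=2.5000

(1.5000, 2.5000)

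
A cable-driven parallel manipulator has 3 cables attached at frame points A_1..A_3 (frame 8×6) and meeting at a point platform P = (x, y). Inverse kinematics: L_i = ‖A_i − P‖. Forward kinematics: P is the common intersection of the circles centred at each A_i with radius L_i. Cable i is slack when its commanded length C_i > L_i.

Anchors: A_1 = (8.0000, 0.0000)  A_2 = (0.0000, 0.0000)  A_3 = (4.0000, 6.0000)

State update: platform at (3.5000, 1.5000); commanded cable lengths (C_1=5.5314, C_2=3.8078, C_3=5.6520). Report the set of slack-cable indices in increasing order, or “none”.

i=1: geometric 4.7434 vs commanded 5.5314 ⇒ slack
i=2: geometric 3.8079 vs commanded 3.8078 ⇒ taut
i=3: geometric 4.5277 vs commanded 5.6520 ⇒ slack

1, 3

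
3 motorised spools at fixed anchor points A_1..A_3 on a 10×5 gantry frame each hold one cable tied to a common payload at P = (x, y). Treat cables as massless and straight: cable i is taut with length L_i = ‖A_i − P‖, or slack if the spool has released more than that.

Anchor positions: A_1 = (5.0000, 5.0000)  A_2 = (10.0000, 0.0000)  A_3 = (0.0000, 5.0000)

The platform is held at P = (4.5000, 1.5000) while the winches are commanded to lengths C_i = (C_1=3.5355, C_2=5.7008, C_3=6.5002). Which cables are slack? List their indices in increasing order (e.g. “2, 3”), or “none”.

cable 1: L_1 = ‖A_1−P‖ = 3.5355;  C_1 = 3.5355 → taut
cable 2: L_2 = ‖A_2−P‖ = 5.7009;  C_2 = 5.7008 → taut
cable 3: L_3 = ‖A_3−P‖ = 5.7009;  C_3 = 6.5002 → slack

3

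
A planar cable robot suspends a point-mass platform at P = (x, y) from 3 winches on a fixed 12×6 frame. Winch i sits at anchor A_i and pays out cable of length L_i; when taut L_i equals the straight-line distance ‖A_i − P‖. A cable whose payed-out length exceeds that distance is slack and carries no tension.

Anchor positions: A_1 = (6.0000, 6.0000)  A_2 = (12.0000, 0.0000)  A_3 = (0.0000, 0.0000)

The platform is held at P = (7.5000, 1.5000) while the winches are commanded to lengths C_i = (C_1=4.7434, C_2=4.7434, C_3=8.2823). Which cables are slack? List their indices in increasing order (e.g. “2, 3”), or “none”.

cable 1: L_1 = ‖A_1−P‖ = 4.7434;  C_1 = 4.7434 → taut
cable 2: L_2 = ‖A_2−P‖ = 4.7434;  C_2 = 4.7434 → taut
cable 3: L_3 = ‖A_3−P‖ = 7.6485;  C_3 = 8.2823 → slack

3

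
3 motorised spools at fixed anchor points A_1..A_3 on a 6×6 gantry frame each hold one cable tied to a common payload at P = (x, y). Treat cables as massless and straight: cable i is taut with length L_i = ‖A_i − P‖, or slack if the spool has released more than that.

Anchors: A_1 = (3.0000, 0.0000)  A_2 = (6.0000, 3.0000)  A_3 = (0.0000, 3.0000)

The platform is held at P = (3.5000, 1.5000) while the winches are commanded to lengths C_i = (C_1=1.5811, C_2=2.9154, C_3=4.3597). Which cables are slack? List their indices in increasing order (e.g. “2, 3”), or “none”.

3

cable 1: √((-0.5000)²+(-1.5000)²)=1.5811, C_1=1.5811: taut
cable 2: √((2.5000)²+(1.5000)²)=2.9155, C_2=2.9154: taut
cable 3: √((-3.5000)²+(1.5000)²)=3.8079, C_3=4.3597: slack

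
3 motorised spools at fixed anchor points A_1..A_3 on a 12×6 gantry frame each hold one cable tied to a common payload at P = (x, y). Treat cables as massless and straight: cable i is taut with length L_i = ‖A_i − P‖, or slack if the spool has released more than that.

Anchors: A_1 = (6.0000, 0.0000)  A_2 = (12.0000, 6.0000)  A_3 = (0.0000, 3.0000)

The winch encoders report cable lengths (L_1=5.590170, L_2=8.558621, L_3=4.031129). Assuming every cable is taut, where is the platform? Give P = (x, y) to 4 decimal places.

(3.5000, 5.0000)

each cable: (A_i−P)·(A_i−P) = L_i²; let c_i = ‖A_i‖²−L_i²
c_1 = 36.0000+0.0000−31.2500 = 4.7500
row 1: -12.0000x − 12.0000y = -102.0000  (c_2=106.7500)
row 2: 12.0000x − 6.0000y = 12.0000  (c_3=-7.2500)
Cramer on rows 1–2 → x = 3.5000, y = 5.0000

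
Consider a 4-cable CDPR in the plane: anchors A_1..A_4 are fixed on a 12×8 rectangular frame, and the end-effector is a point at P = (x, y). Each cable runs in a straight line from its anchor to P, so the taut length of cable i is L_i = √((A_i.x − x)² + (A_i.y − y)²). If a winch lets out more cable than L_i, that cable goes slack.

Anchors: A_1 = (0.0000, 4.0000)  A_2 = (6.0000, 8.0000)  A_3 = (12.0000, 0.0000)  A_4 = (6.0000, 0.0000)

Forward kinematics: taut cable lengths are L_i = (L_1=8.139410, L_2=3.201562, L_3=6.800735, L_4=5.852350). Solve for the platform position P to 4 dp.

(8.0000, 5.5000)

expand ‖A_i−P‖²=L_i² and subtract eq 1 (q_i ≔ ‖A_i‖²−L_i²)
q_1 = 0.0000+16.0000−66.2500 = -50.2500
eq1−eq2 → [-12.0000  -8.0000]·P = -140.0000
eq1−eq3 → [-24.0000  8.0000]·P = -148.0000
eq1−eq4 → [-12.0000  8.0000]·P = -52.0000
2×2 solve → P = (8.0000, 5.5000)
check cable 4: ‖A_4−P‖² = 34.2500 ≈ L_4² = 34.2500 ✓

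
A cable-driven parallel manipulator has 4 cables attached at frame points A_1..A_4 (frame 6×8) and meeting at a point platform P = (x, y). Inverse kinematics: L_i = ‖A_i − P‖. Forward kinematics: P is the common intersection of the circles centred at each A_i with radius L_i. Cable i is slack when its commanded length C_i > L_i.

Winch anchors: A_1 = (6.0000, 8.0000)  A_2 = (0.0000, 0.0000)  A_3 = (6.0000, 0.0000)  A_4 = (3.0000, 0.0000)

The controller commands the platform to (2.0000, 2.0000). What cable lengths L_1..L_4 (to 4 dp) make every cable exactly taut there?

cable 1: Δx=4.0000, Δy=6.0000; L_1 = √(Δx²+Δy²) = 7.2111
cable 2: Δx=-2.0000, Δy=-2.0000; L_2 = √(Δx²+Δy²) = 2.8284
cable 3: Δx=4.0000, Δy=-2.0000; L_3 = √(Δx²+Δy²) = 4.4721
cable 4: Δx=1.0000, Δy=-2.0000; L_4 = √(Δx²+Δy²) = 2.2361

(7.2111, 2.8284, 4.4721, 2.2361)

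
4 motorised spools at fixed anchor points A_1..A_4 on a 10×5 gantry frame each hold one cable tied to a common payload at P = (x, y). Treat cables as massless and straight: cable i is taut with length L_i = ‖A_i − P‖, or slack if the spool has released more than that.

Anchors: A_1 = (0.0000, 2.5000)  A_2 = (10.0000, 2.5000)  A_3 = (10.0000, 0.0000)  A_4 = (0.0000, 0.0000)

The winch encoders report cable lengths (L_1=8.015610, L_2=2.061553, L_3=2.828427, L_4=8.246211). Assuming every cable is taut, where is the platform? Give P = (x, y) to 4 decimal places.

(8.0000, 2.0000)

circle eqns → linear via eq_j − eq_1; set c_j = A_j·A_j − L_j²
c_1 = 0.0000+6.2500−64.2500 = -58.0000
-20.0000·x + 0.0000·y = c_1−c_2 = -160.0000
-20.0000·x + 5.0000·y = c_1−c_3 = -150.0000
0.0000·x + 5.0000·y = c_1−c_4 = 10.0000
solve first two rows → x=8.0000, y=2.0000
check cable 4: ‖A_4−P‖² = 68.0000 ≈ L_4² = 68.0000 ✓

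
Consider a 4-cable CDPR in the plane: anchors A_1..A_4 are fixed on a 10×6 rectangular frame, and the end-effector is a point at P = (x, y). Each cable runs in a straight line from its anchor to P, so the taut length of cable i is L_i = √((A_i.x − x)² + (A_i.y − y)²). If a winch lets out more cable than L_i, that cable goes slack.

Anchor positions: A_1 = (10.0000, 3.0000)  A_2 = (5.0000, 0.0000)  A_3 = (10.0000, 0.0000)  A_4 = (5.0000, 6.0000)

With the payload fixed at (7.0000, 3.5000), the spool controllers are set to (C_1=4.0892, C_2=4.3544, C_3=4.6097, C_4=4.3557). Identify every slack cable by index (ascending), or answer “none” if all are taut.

1, 2, 4

i=1: geometric 3.0414 vs commanded 4.0892 ⇒ slack
i=2: geometric 4.0311 vs commanded 4.3544 ⇒ slack
i=3: geometric 4.6098 vs commanded 4.6097 ⇒ taut
i=4: geometric 3.2016 vs commanded 4.3557 ⇒ slack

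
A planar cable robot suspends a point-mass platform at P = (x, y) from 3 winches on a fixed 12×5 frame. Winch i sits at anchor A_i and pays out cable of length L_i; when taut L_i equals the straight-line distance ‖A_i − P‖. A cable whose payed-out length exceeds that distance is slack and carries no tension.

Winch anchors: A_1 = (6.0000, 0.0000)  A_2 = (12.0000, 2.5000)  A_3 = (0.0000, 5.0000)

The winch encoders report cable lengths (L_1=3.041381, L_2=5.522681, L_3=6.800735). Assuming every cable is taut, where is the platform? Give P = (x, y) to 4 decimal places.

(6.5000, 3.0000)

each cable: (A_i−P)·(A_i−P) = L_i²; let c_i = ‖A_i‖²−L_i²
c_1 = 36.0000+0.0000−9.2500 = 26.7500
row 1: -12.0000x − 5.0000y = -93.0000  (c_2=119.7500)
row 2: 12.0000x − 10.0000y = 48.0000  (c_3=-21.2500)
Cramer on rows 1–2 → x = 6.5000, y = 3.0000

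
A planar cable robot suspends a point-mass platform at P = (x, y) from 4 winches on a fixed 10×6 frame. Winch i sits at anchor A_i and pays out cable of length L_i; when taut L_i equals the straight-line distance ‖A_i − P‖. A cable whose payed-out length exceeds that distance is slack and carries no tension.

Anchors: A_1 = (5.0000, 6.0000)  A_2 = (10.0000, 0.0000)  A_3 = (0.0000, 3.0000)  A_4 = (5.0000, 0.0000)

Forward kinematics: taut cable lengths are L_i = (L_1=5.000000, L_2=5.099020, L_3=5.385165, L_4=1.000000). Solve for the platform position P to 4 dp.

each cable: (A_i−P)·(A_i−P) = L_i²; let c_i = ‖A_i‖²−L_i²
c_1 = 25.0000+36.0000−25.0000 = 36.0000
row 1: -10.0000x + 12.0000y = -38.0000  (c_2=74.0000)
row 2: 10.0000x + 6.0000y = 56.0000  (c_3=-20.0000)
row 3: 0.0000x + 12.0000y = 12.0000  (c_4=24.0000)
Cramer on rows 1–2 → x = 5.0000, y = 1.0000
check cable 4: ‖A_4−P‖² = 1.0000 ≈ L_4² = 1.0000 ✓

(5.0000, 1.0000)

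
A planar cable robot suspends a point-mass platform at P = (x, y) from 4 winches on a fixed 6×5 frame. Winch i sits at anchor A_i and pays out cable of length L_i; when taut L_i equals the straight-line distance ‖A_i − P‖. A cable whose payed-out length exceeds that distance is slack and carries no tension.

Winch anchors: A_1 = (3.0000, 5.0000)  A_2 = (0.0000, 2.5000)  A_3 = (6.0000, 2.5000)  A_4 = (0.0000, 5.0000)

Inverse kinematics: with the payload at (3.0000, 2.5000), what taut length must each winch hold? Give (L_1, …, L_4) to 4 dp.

(2.5000, 3.0000, 3.0000, 3.9051)

L_1: Δ = A_1−P = (0.0000, 2.5000) → ‖Δ‖ = √6.2500 = 2.5000
L_2: Δ = A_2−P = (-3.0000, 0.0000) → ‖Δ‖ = √9.0000 = 3.0000
L_3: Δ = A_3−P = (3.0000, 0.0000) → ‖Δ‖ = √9.0000 = 3.0000
L_4: Δ = A_4−P = (-3.0000, 2.5000) → ‖Δ‖ = √15.2500 = 3.9051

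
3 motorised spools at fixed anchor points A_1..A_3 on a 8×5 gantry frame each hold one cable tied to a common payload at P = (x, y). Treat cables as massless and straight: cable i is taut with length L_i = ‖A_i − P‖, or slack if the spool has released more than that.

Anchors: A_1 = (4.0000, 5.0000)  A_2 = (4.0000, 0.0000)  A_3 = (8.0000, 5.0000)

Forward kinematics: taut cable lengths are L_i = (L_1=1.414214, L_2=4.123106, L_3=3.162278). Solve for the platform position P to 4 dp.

(5.0000, 4.0000)

circle eqns → linear via eq_j − eq_1; set c_j = A_j·A_j − L_j²
c_1 = 16.0000+25.0000−2.0000 = 39.0000
0.0000·x + 10.0000·y = c_1−c_2 = 40.0000
-8.0000·x + 0.0000·y = c_1−c_3 = -40.0000
solve first two rows → x=5.0000, y=4.0000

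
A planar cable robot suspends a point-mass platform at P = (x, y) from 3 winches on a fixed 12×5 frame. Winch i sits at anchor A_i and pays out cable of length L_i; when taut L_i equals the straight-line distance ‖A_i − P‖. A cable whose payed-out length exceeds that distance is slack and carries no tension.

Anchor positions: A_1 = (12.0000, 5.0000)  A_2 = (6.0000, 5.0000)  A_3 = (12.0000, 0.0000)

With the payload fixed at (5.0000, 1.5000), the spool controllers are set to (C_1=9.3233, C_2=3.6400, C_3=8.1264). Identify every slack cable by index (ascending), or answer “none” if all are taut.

1, 3

i=1: geometric 7.8262 vs commanded 9.3233 ⇒ slack
i=2: geometric 3.6401 vs commanded 3.6400 ⇒ taut
i=3: geometric 7.1589 vs commanded 8.1264 ⇒ slack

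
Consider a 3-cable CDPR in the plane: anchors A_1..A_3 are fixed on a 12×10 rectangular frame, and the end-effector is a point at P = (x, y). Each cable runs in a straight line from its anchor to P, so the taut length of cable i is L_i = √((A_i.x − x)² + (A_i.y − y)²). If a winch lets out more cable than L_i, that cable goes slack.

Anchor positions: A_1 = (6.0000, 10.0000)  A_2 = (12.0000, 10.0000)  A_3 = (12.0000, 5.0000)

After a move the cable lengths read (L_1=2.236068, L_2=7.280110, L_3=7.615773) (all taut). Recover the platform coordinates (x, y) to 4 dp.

(5.0000, 8.0000)

expand ‖A_i−P‖²=L_i² and subtract eq 1 (c_i ≔ ‖A_i‖²−L_i²)
c_1 = 36.0000+100.0000−5.0000 = 131.0000
eq1−eq2 → [-12.0000  0.0000]·P = -60.0000
eq1−eq3 → [-12.0000  10.0000]·P = 20.0000
2×2 solve → P = (5.0000, 8.0000)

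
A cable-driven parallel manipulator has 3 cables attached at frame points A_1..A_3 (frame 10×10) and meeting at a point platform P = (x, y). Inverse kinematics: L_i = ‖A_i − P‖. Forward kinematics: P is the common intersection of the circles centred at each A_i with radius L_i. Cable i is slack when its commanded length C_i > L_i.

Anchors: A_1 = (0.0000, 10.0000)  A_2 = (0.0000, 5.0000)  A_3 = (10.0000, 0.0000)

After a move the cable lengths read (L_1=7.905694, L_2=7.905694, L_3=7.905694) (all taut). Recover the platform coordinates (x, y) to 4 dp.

(7.5000, 7.5000)

expand ‖A_i−P‖²=L_i² and subtract eq 1 (c_i ≔ ‖A_i‖²−L_i²)
c_1 = 0.0000+100.0000−62.5000 = 37.5000
eq1−eq2 → [0.0000  10.0000]·P = 75.0000
eq1−eq3 → [-20.0000  20.0000]·P = 0.0000
2×2 solve → P = (7.5000, 7.5000)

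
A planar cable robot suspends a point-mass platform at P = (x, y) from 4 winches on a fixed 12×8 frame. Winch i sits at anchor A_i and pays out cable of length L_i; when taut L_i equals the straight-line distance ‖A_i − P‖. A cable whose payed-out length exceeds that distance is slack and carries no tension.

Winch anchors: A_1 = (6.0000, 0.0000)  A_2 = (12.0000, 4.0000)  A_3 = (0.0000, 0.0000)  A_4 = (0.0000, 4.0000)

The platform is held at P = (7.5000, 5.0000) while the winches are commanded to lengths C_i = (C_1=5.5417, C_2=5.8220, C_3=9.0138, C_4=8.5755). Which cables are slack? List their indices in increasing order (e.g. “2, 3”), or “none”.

1, 2, 4

i=1: geometric 5.2202 vs commanded 5.5417 ⇒ slack
i=2: geometric 4.6098 vs commanded 5.8220 ⇒ slack
i=3: geometric 9.0139 vs commanded 9.0138 ⇒ taut
i=4: geometric 7.5664 vs commanded 8.5755 ⇒ slack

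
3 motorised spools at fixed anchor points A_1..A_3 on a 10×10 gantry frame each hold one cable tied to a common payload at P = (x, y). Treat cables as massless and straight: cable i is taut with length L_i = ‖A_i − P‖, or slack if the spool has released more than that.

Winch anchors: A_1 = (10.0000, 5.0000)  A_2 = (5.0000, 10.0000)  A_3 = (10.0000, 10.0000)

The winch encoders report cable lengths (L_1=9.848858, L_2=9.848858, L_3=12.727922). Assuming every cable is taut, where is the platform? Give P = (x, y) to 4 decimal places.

(1.0000, 1.0000)

expand ‖A_i−P‖²=L_i² and subtract eq 1 (k_i ≔ ‖A_i‖²−L_i²)
k_1 = 100.0000+25.0000−97.0000 = 28.0000
eq1−eq2 → [10.0000  -10.0000]·P = 0.0000
eq1−eq3 → [0.0000  -10.0000]·P = -10.0000
2×2 solve → P = (1.0000, 1.0000)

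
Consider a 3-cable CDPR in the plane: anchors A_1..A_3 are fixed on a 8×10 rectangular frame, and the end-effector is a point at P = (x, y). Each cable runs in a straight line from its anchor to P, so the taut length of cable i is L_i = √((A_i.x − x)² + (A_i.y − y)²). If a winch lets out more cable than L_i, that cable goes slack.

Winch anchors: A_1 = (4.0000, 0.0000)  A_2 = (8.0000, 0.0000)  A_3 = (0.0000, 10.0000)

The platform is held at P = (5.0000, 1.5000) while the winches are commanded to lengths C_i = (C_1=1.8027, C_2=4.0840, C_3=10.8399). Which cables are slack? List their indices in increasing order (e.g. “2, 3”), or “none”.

2, 3

cable 1: √((-1.0000)²+(-1.5000)²)=1.8028, C_1=1.8027: taut
cable 2: √((3.0000)²+(-1.5000)²)=3.3541, C_2=4.0840: slack
cable 3: √((-5.0000)²+(8.5000)²)=9.8615, C_3=10.8399: slack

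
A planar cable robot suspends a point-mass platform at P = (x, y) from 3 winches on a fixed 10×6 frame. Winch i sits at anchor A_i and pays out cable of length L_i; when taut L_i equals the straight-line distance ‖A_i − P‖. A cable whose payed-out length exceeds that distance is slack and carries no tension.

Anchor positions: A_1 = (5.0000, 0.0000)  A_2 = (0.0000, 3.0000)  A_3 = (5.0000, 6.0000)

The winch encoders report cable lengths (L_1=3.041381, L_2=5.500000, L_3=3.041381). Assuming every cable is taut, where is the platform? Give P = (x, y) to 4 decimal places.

(5.5000, 3.0000)

expand ‖A_i−P‖²=L_i² and subtract eq 1 (q_i ≔ ‖A_i‖²−L_i²)
q_1 = 25.0000+0.0000−9.2500 = 15.7500
eq1−eq2 → [10.0000  -6.0000]·P = 37.0000
eq1−eq3 → [0.0000  -12.0000]·P = -36.0000
2×2 solve → P = (5.5000, 3.0000)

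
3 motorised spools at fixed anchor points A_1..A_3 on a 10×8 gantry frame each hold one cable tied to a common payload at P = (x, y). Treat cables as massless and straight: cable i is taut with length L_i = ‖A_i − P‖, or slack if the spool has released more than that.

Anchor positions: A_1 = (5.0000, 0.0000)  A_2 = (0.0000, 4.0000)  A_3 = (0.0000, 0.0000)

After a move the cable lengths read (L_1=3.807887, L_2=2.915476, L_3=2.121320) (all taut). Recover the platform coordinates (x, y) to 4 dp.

expand ‖A_i−P‖²=L_i² and subtract eq 1 (q_i ≔ ‖A_i‖²−L_i²)
q_1 = 25.0000+0.0000−14.5000 = 10.5000
eq1−eq2 → [10.0000  -8.0000]·P = 3.0000
eq1−eq3 → [10.0000  0.0000]·P = 15.0000
2×2 solve → P = (1.5000, 1.5000)

(1.5000, 1.5000)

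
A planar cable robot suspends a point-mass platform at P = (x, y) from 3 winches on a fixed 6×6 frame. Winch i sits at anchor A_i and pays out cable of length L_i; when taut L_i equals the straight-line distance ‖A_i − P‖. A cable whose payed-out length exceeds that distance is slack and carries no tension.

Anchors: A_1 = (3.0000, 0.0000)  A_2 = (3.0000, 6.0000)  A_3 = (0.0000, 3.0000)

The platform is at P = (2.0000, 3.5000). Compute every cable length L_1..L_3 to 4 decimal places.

(3.6401, 2.6926, 2.0616)

L_1 = √((3.0000−2.0000)² + (0.0000−3.5000)²) = 3.6401
L_2 = √((3.0000−2.0000)² + (6.0000−3.5000)²) = 2.6926
L_3 = √((0.0000−2.0000)² + (3.0000−3.5000)²) = 2.0616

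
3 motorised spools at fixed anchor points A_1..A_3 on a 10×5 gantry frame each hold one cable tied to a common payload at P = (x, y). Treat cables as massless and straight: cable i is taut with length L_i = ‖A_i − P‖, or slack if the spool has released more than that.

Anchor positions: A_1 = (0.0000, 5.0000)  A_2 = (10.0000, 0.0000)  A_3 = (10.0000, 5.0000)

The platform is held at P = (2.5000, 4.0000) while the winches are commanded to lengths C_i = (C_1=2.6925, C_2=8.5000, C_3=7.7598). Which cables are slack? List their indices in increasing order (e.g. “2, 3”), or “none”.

3

cable 1: √((-2.5000)²+(1.0000)²)=2.6926, C_1=2.6925: taut
cable 2: √((7.5000)²+(-4.0000)²)=8.5000, C_2=8.5000: taut
cable 3: √((7.5000)²+(1.0000)²)=7.5664, C_3=7.7598: slack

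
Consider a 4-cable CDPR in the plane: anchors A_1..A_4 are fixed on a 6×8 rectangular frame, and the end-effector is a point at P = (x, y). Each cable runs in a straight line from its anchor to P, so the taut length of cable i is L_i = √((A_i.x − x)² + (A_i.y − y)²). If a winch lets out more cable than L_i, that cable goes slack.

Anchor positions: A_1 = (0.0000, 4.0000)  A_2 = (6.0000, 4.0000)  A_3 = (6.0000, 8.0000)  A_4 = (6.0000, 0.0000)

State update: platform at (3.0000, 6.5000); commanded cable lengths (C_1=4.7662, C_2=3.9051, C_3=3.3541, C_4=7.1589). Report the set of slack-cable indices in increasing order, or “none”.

1

cable 1: √((-3.0000)²+(-2.5000)²)=3.9051, C_1=4.7662: slack
cable 2: √((3.0000)²+(-2.5000)²)=3.9051, C_2=3.9051: taut
cable 3: √((3.0000)²+(1.5000)²)=3.3541, C_3=3.3541: taut
cable 4: √((3.0000)²+(-6.5000)²)=7.1589, C_4=7.1589: taut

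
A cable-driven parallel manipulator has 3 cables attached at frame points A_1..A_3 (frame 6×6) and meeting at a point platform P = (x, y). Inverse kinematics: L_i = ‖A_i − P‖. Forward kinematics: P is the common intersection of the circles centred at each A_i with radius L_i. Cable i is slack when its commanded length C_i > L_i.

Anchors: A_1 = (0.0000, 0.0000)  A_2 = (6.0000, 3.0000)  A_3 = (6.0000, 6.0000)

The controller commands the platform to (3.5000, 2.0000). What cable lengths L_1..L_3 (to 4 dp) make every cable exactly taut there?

(4.0311, 2.6926, 4.7170)

L_1 = √((0.0000−3.5000)² + (0.0000−2.0000)²) = 4.0311
L_2 = √((6.0000−3.5000)² + (3.0000−2.0000)²) = 2.6926
L_3 = √((6.0000−3.5000)² + (6.0000−2.0000)²) = 4.7170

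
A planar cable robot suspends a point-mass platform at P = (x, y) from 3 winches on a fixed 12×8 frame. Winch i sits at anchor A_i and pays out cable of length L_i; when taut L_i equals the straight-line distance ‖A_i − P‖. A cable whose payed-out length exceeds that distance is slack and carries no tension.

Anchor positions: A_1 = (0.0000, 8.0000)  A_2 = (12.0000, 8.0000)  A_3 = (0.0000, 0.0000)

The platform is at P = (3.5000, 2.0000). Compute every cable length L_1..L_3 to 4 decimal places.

L_1: Δ = A_1−P = (-3.5000, 6.0000) → ‖Δ‖ = √48.2500 = 6.9462
L_2: Δ = A_2−P = (8.5000, 6.0000) → ‖Δ‖ = √108.2500 = 10.4043
L_3: Δ = A_3−P = (-3.5000, -2.0000) → ‖Δ‖ = √16.2500 = 4.0311

(6.9462, 10.4043, 4.0311)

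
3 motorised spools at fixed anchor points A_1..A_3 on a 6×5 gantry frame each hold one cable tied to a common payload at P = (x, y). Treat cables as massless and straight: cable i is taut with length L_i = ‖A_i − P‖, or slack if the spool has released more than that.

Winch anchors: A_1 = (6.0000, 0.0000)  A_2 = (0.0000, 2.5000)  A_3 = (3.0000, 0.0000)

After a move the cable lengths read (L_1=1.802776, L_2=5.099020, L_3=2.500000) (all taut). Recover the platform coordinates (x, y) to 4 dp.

(5.0000, 1.5000)

circle eqns → linear via eq_j − eq_1; set q_j = A_j·A_j − L_j²
q_1 = 36.0000+0.0000−3.2500 = 32.7500
12.0000·x − 5.0000·y = q_1−q_2 = 52.5000
6.0000·x + 0.0000·y = q_1−q_3 = 30.0000
solve first two rows → x=5.0000, y=1.5000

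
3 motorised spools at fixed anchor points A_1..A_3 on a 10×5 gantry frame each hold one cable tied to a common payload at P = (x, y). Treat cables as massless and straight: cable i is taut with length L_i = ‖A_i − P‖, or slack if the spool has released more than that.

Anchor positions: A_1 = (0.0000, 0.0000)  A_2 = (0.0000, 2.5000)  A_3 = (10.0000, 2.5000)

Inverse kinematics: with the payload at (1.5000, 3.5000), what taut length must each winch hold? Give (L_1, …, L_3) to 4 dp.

L_1: Δ = A_1−P = (-1.5000, -3.5000) → ‖Δ‖ = √14.5000 = 3.8079
L_2: Δ = A_2−P = (-1.5000, -1.0000) → ‖Δ‖ = √3.2500 = 1.8028
L_3: Δ = A_3−P = (8.5000, -1.0000) → ‖Δ‖ = √73.2500 = 8.5586

(3.8079, 1.8028, 8.5586)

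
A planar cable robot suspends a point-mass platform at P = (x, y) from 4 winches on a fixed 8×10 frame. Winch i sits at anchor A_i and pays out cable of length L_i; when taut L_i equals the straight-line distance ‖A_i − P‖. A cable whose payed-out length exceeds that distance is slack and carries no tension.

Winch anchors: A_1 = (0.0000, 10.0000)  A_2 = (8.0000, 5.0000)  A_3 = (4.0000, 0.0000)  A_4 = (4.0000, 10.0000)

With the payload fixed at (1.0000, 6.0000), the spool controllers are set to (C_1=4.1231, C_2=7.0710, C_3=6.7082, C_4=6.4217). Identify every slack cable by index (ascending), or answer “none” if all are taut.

i=1: geometric 4.1231 vs commanded 4.1231 ⇒ taut
i=2: geometric 7.0711 vs commanded 7.0710 ⇒ taut
i=3: geometric 6.7082 vs commanded 6.7082 ⇒ taut
i=4: geometric 5.0000 vs commanded 6.4217 ⇒ slack

4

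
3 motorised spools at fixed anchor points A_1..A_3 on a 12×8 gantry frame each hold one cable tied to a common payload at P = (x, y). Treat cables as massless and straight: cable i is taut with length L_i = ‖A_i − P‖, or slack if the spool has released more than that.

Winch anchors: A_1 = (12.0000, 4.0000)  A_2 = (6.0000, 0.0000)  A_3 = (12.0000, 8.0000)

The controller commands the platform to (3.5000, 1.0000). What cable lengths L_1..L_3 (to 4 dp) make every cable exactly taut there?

cable 1: Δx=8.5000, Δy=3.0000; L_1 = √(Δx²+Δy²) = 9.0139
cable 2: Δx=2.5000, Δy=-1.0000; L_2 = √(Δx²+Δy²) = 2.6926
cable 3: Δx=8.5000, Δy=7.0000; L_3 = √(Δx²+Δy²) = 11.0114

(9.0139, 2.6926, 11.0114)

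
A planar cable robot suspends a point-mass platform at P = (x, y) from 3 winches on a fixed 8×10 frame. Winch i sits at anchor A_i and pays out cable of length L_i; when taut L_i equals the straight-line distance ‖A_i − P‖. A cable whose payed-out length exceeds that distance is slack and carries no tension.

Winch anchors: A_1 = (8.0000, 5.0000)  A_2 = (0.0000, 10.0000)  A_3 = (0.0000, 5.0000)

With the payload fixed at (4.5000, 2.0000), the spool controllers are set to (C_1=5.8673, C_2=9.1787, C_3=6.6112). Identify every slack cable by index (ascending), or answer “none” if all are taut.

cable 1: L_1 = ‖A_1−P‖ = 4.6098;  C_1 = 5.8673 → slack
cable 2: L_2 = ‖A_2−P‖ = 9.1788;  C_2 = 9.1787 → taut
cable 3: L_3 = ‖A_3−P‖ = 5.4083;  C_3 = 6.6112 → slack

1, 3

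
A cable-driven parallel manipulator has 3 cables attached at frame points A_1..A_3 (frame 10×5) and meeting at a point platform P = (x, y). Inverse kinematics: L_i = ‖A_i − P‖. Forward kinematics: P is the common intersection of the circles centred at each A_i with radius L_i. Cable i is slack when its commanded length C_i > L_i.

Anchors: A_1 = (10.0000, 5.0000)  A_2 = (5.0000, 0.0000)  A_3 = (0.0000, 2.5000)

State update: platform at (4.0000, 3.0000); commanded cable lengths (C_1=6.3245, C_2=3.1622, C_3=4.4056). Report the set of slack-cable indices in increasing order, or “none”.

3

cable 1: √((6.0000)²+(2.0000)²)=6.3246, C_1=6.3245: taut
cable 2: √((1.0000)²+(-3.0000)²)=3.1623, C_2=3.1622: taut
cable 3: √((-4.0000)²+(-0.5000)²)=4.0311, C_3=4.4056: slack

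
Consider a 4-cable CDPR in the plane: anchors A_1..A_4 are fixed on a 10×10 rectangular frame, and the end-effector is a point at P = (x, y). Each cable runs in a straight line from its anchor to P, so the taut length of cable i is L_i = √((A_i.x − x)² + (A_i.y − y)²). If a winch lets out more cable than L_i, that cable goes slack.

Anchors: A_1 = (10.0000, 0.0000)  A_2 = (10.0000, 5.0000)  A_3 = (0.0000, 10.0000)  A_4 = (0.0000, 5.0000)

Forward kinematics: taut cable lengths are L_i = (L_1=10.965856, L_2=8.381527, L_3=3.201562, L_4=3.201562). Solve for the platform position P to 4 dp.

each cable: (A_i−P)·(A_i−P) = L_i²; let c_i = ‖A_i‖²−L_i²
c_1 = 100.0000+0.0000−120.2500 = -20.2500
row 1: 0.0000x − 10.0000y = -75.0000  (c_2=54.7500)
row 2: 20.0000x − 20.0000y = -110.0000  (c_3=89.7500)
row 3: 20.0000x − 10.0000y = -35.0000  (c_4=14.7500)
Cramer on rows 1–2 → x = 2.0000, y = 7.5000
check cable 4: ‖A_4−P‖² = 10.2500 ≈ L_4² = 10.2500 ✓

(2.0000, 7.5000)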